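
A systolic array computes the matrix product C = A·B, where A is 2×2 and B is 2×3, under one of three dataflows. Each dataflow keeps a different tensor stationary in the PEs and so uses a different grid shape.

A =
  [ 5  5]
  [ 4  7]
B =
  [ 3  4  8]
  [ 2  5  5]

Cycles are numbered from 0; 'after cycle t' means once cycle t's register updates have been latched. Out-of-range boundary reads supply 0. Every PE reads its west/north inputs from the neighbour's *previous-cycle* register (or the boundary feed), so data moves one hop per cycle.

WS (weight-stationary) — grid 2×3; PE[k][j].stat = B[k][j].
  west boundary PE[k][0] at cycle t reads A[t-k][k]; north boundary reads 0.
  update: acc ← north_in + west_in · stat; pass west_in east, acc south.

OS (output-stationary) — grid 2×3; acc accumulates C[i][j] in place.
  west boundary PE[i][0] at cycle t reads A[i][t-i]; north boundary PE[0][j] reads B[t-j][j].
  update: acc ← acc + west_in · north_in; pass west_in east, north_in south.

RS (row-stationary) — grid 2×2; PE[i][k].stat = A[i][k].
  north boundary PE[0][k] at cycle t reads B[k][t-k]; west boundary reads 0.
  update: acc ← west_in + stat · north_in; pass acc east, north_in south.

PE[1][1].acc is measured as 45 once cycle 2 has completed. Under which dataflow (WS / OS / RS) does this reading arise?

WS [2×3] PE[1][1] across cycles:
  after 0 — PE[1][1] acc=0, pass-E 0, pass-S 0
  after 1 — PE[1][1] acc=0, pass-E 0, pass-S 0
  after 2 — PE[1][1] acc=45, pass-E 5, pass-S 45
OS [2×3] PE[1][1] across cycles:
  after 0 — PE[1][1] acc=0, pass-E 0, pass-S 0
  after 1 — PE[1][1] acc=0, pass-E 0, pass-S 0
  after 2 — PE[1][1] acc=16, pass-E 4, pass-S 4
RS [2×2] PE[1][1] across cycles:
  after 0 — PE[1][1] acc=0, pass-E 0, pass-S 0
  after 1 — PE[1][1] acc=0, pass-E 0, pass-S 0
  after 2 — PE[1][1] acc=26, pass-E 26, pass-S 2

dataflow = WS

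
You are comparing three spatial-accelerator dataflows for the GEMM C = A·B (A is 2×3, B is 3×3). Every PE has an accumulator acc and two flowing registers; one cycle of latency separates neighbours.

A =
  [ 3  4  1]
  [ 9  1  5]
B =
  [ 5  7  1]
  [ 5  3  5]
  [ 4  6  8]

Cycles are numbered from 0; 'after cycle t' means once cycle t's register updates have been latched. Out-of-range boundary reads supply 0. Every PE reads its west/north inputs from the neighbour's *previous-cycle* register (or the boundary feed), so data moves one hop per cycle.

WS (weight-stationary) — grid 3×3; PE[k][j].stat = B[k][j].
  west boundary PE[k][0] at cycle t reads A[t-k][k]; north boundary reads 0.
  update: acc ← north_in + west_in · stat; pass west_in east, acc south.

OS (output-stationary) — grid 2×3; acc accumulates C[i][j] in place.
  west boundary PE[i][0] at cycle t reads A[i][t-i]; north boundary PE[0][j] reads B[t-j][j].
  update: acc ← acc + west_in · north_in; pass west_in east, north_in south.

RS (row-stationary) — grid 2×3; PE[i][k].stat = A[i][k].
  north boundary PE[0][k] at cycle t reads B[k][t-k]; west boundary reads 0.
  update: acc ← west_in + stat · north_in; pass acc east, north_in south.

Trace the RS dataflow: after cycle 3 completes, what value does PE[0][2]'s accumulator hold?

PE[0][2].acc = 39

RS 2×3: PE[0][2] cycle-by-cycle (with neighbour feeds):
  t=0 PE[0][1]: acc=0 h=0 v=0
  t=0 PE[0][2]: acc=0 h=0 v=0
  t=1 PE[0][1]: acc=35 h=35 v=5
  t=1 PE[0][2]: acc=0 h=0 v=0
  t=2 PE[0][1]: acc=33 h=33 v=3
  t=2 PE[0][2]: acc=39 h=39 v=4
  t=3 PE[0][1]: acc=23 h=23 v=5
  t=3 PE[0][2]: acc=39 h=39 v=6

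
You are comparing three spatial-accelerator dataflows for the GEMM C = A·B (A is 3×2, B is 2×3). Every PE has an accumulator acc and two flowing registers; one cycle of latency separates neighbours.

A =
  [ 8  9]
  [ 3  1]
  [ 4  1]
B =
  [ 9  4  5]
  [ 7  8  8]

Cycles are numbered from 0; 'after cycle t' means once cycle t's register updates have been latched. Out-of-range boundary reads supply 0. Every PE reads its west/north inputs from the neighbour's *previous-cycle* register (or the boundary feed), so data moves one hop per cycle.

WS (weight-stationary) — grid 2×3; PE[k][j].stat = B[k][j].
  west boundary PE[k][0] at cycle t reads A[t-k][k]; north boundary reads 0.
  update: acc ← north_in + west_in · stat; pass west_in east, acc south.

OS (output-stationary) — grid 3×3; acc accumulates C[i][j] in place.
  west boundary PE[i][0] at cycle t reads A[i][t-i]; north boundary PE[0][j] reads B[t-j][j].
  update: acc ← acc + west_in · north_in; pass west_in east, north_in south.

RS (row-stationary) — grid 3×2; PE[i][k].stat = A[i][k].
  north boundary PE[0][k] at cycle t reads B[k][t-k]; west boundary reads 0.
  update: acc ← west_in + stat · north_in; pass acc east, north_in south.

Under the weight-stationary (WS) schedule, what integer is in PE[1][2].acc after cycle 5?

WS 2×3: PE[1][2] cycle-by-cycle (with neighbour feeds):
  cycle 0: PE[0][2] → acc 0, east 0, south 0
  cycle 0: PE[1][1] → acc 0, east 0, south 0
  cycle 0: PE[1][2] → acc 0, east 0, south 0
  cycle 1: PE[0][2] → acc 0, east 0, south 0
  cycle 1: PE[1][1] → acc 0, east 0, south 0
  cycle 1: PE[1][2] → acc 0, east 0, south 0
  cycle 2: PE[0][2] → acc 40, east 8, south 40
  cycle 2: PE[1][1] → acc 104, east 9, south 104
  cycle 2: PE[1][2] → acc 0, east 0, south 0
  cycle 3: PE[0][2] → acc 15, east 3, south 15
  cycle 3: PE[1][1] → acc 20, east 1, south 20
  cycle 3: PE[1][2] → acc 112, east 9, south 112
  cycle 4: PE[0][2] → acc 20, east 4, south 20
  cycle 4: PE[1][1] → acc 24, east 1, south 24
  cycle 4: PE[1][2] → acc 23, east 1, south 23
  cycle 5: PE[0][2] → acc 0, east 0, south 0
  cycle 5: PE[1][1] → acc 0, east 0, south 0
  cycle 5: PE[1][2] → acc 28, east 1, south 28

PE[1][2].acc = 28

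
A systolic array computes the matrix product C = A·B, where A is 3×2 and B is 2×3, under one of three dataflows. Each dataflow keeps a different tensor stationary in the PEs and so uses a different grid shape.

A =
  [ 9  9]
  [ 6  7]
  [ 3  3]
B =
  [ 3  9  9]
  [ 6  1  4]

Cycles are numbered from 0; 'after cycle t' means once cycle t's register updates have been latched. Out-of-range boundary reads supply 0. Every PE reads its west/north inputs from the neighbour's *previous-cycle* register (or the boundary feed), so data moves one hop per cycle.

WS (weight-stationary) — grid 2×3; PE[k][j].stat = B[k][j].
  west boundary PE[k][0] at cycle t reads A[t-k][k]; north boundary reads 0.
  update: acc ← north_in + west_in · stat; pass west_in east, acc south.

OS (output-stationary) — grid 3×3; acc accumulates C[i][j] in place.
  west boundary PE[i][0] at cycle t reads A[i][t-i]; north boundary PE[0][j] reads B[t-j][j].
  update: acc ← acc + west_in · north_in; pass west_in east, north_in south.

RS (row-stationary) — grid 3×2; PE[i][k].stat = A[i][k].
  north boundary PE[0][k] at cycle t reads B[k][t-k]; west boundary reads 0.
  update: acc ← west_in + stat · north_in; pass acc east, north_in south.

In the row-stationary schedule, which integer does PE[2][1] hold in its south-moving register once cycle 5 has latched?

register = 4

RS (3×2). Following PE[2][1] plus its west/north inputs:
  cycle 0: PE[1][1] → acc 0, east 0, south 0
  cycle 0: PE[2][0] → acc 0, east 0, south 0
  cycle 0: PE[2][1] → acc 0, east 0, south 0
  cycle 1: PE[1][1] → acc 0, east 0, south 0
  cycle 1: PE[2][0] → acc 0, east 0, south 0
  cycle 1: PE[2][1] → acc 0, east 0, south 0
  cycle 2: PE[1][1] → acc 60, east 60, south 6
  cycle 2: PE[2][0] → acc 9, east 9, south 3
  cycle 2: PE[2][1] → acc 0, east 0, south 0
  cycle 3: PE[1][1] → acc 61, east 61, south 1
  cycle 3: PE[2][0] → acc 27, east 27, south 9
  cycle 3: PE[2][1] → acc 27, east 27, south 6
  cycle 4: PE[1][1] → acc 82, east 82, south 4
  cycle 4: PE[2][0] → acc 27, east 27, south 9
  cycle 4: PE[2][1] → acc 30, east 30, south 1
  cycle 5: PE[1][1] → acc 0, east 0, south 0
  cycle 5: PE[2][0] → acc 0, east 0, south 0
  cycle 5: PE[2][1] → acc 39, east 39, south 4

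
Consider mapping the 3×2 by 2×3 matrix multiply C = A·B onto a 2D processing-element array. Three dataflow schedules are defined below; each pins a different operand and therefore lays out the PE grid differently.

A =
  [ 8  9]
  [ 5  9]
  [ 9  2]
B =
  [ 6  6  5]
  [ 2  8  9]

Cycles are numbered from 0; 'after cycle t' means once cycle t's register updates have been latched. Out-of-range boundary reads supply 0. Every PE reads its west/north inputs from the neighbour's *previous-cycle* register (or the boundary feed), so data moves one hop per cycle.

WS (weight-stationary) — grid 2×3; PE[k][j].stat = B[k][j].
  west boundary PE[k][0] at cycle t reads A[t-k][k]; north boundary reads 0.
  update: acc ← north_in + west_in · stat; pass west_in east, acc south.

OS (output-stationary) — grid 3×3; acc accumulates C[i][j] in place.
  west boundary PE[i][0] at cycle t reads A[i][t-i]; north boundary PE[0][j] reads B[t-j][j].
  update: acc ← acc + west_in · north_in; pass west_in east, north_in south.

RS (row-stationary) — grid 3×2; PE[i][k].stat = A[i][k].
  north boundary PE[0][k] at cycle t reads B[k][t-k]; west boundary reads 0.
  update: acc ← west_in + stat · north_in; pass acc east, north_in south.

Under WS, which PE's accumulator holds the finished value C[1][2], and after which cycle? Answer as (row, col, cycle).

(row, col, cycle) = (1, 2, 4)

Under WS, C[1][2] lands at PE[1][2]:
  0: (1,2).acc=0  regs=<0,0>
  1: (1,2).acc=0  regs=<0,0>
  2: (1,2).acc=0  regs=<0,0>
  3: (1,2).acc=121  regs=<9,121>
  4: (1,2).acc=106  regs=<9,106>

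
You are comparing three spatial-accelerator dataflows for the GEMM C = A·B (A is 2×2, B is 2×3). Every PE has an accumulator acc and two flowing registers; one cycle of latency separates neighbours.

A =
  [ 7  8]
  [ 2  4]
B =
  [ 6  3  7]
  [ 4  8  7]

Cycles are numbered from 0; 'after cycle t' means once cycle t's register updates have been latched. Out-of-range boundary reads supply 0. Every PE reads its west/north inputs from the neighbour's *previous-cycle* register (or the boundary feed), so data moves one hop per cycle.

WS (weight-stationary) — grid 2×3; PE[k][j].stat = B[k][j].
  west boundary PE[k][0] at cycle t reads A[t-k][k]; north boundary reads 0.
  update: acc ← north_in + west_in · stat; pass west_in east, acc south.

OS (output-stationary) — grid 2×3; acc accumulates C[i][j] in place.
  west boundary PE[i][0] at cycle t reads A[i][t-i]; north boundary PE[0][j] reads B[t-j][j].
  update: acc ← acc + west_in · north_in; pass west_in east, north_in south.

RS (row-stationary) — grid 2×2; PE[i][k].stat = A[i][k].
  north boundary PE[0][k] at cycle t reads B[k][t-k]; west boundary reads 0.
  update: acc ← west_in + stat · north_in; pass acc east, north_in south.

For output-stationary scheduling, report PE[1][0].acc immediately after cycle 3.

OS on a 2×3 grid — tracing PE[1][0] and its feeders:
  [0] (0,0) acc=42 (h:7 v:6)
  [0] (1,0) acc=0 (h:0 v:0)
  [1] (0,0) acc=74 (h:8 v:4)
  [1] (1,0) acc=12 (h:2 v:6)
  [2] (0,0) acc=74 (h:0 v:0)
  [2] (1,0) acc=28 (h:4 v:4)
  [3] (0,0) acc=74 (h:0 v:0)
  [3] (1,0) acc=28 (h:0 v:0)

PE[1][0].acc = 28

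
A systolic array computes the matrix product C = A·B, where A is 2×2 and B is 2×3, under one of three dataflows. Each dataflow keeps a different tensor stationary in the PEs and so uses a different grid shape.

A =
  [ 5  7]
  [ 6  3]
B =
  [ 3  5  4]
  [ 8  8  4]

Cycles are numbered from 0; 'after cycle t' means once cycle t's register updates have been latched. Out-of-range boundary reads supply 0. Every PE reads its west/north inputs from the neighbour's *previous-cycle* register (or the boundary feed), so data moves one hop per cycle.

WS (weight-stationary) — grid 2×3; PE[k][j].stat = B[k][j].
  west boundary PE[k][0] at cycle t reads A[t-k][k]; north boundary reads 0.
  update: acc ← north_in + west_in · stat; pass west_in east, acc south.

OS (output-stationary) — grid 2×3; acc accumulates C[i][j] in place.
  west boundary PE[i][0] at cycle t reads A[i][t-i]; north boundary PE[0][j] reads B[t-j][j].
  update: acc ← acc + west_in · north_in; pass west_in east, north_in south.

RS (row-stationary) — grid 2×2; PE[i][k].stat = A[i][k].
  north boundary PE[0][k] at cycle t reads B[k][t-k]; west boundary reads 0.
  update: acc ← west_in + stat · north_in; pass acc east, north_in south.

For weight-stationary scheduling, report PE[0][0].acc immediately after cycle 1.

PE[0][0].acc = 18

WS 2×3: PE[0][0] cycle-by-cycle (with neighbour feeds):
  0: (0,0).acc=15  regs=<5,15>
  1: (0,0).acc=18  regs=<6,18>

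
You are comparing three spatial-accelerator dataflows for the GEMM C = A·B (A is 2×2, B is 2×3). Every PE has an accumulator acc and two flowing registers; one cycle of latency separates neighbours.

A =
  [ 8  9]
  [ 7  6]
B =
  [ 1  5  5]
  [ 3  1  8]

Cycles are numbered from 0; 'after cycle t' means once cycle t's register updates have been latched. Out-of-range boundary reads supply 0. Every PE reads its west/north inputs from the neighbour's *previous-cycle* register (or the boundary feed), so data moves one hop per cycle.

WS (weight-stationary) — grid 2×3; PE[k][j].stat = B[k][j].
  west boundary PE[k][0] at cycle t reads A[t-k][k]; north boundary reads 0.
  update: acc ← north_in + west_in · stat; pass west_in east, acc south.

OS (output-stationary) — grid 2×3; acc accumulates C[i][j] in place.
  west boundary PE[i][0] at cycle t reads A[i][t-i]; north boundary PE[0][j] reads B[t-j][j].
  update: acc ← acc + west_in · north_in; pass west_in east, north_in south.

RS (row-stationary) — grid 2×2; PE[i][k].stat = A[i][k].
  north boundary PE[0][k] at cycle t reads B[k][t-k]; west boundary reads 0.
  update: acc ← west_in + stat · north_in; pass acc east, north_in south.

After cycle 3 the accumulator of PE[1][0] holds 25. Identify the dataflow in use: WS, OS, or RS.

dataflow = OS

WS [2×3] PE[1][0] across cycles:
  0: (1,0).acc=0  regs=<0,0>
  1: (1,0).acc=35  regs=<9,35>
  2: (1,0).acc=25  regs=<6,25>
  3: (1,0).acc=0  regs=<0,0>
OS [2×3] PE[1][0] across cycles:
  0: (1,0).acc=0  regs=<0,0>
  1: (1,0).acc=7  regs=<7,1>
  2: (1,0).acc=25  regs=<6,3>
  3: (1,0).acc=25  regs=<0,0>
RS [2×2] PE[1][0] across cycles:
  0: (1,0).acc=0  regs=<0,0>
  1: (1,0).acc=7  regs=<7,1>
  2: (1,0).acc=35  regs=<35,5>
  3: (1,0).acc=35  regs=<35,5>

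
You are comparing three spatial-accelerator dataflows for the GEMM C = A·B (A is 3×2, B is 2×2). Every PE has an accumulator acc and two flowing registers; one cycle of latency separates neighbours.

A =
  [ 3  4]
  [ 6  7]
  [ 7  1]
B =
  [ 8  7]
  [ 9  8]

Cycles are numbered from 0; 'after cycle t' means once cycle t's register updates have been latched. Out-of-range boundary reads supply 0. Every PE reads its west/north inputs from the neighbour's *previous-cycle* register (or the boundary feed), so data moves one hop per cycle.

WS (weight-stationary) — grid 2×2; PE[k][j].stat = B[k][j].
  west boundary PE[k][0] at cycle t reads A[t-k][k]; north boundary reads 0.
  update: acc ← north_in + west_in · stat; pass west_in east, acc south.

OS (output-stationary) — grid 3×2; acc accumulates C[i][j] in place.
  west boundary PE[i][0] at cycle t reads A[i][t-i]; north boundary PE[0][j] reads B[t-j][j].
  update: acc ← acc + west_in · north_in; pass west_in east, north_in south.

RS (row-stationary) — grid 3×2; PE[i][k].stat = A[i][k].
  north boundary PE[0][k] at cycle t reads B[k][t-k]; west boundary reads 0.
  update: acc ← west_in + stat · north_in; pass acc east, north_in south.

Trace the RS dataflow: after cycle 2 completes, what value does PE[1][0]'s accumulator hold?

PE[1][0].acc = 42

RS on a 3×2 grid — tracing PE[1][0] and its feeders:
  t=0 PE[0][0]: acc=24 h=24 v=8
  t=0 PE[1][0]: acc=0 h=0 v=0
  t=1 PE[0][0]: acc=21 h=21 v=7
  t=1 PE[1][0]: acc=48 h=48 v=8
  t=2 PE[0][0]: acc=0 h=0 v=0
  t=2 PE[1][0]: acc=42 h=42 v=7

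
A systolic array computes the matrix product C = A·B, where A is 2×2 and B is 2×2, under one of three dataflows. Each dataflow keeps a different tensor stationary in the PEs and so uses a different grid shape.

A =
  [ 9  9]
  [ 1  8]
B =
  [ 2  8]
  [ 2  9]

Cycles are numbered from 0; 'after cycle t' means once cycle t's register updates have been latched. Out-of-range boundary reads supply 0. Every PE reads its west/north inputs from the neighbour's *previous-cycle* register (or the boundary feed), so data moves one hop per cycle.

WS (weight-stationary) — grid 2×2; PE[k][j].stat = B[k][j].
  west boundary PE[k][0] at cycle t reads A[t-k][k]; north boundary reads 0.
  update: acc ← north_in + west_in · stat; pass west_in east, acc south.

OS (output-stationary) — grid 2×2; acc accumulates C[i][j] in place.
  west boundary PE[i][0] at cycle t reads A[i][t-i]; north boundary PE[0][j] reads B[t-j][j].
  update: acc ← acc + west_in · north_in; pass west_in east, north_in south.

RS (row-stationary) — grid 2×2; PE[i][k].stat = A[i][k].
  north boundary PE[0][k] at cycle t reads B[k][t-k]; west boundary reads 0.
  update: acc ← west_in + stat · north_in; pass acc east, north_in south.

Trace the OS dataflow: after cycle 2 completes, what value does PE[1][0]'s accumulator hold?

OS (2×2). Following PE[1][0] plus its west/north inputs:
  [0] (0,0) acc=18 (h:9 v:2)
  [0] (1,0) acc=0 (h:0 v:0)
  [1] (0,0) acc=36 (h:9 v:2)
  [1] (1,0) acc=2 (h:1 v:2)
  [2] (0,0) acc=36 (h:0 v:0)
  [2] (1,0) acc=18 (h:8 v:2)

PE[1][0].acc = 18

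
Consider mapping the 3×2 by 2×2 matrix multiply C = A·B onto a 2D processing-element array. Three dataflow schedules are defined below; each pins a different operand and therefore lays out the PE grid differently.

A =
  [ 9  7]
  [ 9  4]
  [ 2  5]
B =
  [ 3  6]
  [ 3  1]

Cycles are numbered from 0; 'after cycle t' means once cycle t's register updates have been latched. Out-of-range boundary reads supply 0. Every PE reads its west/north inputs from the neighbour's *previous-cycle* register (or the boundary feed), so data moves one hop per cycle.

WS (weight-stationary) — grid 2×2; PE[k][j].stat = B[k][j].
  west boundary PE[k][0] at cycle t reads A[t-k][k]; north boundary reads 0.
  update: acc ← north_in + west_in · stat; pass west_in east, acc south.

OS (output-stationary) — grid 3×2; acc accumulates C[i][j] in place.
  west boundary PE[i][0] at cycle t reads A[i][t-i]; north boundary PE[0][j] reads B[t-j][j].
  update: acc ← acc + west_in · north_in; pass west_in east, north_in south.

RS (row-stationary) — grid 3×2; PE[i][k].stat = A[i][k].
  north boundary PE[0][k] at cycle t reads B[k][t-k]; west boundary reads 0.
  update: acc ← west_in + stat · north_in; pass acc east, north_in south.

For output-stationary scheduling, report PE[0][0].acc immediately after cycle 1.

PE[0][0].acc = 48

Tracing OS — 3×2 array, target PE[0][0]:
  cycle 0: PE[0][0] → acc 27, east 9, south 3
  cycle 1: PE[0][0] → acc 48, east 7, south 3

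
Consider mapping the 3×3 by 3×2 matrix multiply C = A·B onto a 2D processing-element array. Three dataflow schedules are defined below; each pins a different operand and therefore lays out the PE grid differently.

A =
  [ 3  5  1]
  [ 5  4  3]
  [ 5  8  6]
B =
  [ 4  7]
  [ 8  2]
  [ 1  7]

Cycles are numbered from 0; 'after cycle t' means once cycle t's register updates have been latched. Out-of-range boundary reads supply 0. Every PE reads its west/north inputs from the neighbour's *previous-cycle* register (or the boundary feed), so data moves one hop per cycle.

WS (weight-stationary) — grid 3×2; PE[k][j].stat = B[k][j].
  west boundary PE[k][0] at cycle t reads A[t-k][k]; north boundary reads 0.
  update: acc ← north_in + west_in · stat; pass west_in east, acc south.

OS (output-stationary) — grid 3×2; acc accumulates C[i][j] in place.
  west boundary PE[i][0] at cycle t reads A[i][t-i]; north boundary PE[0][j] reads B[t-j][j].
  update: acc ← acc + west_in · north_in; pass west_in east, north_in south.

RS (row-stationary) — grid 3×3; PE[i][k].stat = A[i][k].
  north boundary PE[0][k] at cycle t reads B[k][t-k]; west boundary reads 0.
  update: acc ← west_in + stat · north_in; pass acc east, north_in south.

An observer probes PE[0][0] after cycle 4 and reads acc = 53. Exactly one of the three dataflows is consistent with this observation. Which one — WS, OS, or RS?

WS [3×2] PE[0][0] across cycles:
  step 0 · PE0,0: acc=12; fwd→3 fwd↓12
  step 1 · PE0,0: acc=20; fwd→5 fwd↓20
  step 2 · PE0,0: acc=20; fwd→5 fwd↓20
  step 3 · PE0,0: acc=0; fwd→0 fwd↓0
  step 4 · PE0,0: acc=0; fwd→0 fwd↓0
OS [3×2] PE[0][0] across cycles:
  step 0 · PE0,0: acc=12; fwd→3 fwd↓4
  step 1 · PE0,0: acc=52; fwd→5 fwd↓8
  step 2 · PE0,0: acc=53; fwd→1 fwd↓1
  step 3 · PE0,0: acc=53; fwd→0 fwd↓0
  step 4 · PE0,0: acc=53; fwd→0 fwd↓0
RS [3×3] PE[0][0] across cycles:
  step 0 · PE0,0: acc=12; fwd→12 fwd↓4
  step 1 · PE0,0: acc=21; fwd→21 fwd↓7
  step 2 · PE0,0: acc=0; fwd→0 fwd↓0
  step 3 · PE0,0: acc=0; fwd→0 fwd↓0
  step 4 · PE0,0: acc=0; fwd→0 fwd↓0

dataflow = OS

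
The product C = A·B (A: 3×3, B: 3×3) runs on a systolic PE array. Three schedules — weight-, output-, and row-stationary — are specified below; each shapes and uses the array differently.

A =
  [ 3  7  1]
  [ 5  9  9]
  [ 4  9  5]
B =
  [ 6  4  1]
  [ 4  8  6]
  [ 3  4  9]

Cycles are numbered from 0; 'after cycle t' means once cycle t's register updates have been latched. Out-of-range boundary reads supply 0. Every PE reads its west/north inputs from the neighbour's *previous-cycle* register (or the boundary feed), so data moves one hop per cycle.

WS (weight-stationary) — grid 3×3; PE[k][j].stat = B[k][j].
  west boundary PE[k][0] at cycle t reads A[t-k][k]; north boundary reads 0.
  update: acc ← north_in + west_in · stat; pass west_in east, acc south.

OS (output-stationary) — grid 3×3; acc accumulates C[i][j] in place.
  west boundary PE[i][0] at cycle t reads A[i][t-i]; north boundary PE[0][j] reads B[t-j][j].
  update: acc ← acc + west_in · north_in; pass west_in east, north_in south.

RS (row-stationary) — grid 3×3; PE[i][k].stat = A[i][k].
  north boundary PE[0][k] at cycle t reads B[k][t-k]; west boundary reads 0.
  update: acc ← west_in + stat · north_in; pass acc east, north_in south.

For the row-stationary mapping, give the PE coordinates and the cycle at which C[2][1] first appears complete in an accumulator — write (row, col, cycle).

(row, col, cycle) = (2, 2, 5)

RS: C[2][1] accumulates in PE[2][2]:
  cycle 0: PE[2][2] → acc 0, east 0, south 0
  cycle 1: PE[2][2] → acc 0, east 0, south 0
  cycle 2: PE[2][2] → acc 0, east 0, south 0
  cycle 3: PE[2][2] → acc 0, east 0, south 0
  cycle 4: PE[2][2] → acc 75, east 75, south 3
  cycle 5: PE[2][2] → acc 108, east 108, south 4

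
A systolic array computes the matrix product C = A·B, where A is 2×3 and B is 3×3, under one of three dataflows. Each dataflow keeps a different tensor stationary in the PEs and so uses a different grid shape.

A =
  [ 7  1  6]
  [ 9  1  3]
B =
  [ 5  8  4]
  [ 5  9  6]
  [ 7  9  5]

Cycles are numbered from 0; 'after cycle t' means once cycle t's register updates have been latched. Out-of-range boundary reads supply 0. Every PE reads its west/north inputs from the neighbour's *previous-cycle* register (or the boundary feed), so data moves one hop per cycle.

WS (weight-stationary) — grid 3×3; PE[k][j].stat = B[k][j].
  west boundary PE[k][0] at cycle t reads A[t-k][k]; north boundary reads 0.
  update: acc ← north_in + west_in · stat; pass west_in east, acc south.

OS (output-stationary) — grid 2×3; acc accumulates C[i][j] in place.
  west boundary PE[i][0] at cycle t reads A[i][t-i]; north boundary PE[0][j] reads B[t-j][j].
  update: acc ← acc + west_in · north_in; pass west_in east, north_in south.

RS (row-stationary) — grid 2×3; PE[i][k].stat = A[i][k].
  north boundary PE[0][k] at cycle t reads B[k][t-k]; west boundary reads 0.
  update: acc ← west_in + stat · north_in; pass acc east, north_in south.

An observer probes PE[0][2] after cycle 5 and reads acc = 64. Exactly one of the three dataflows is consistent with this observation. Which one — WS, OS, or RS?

dataflow = OS

WS (3×3 grid), PE[0][2]:
  c0 r0c2: 0 / 0 / 0
  c1 r0c2: 0 / 0 / 0
  c2 r0c2: 28 / 7 / 28
  c3 r0c2: 36 / 9 / 36
  c4 r0c2: 0 / 0 / 0
  c5 r0c2: 0 / 0 / 0
OS (2×3 grid), PE[0][2]:
  c0 r0c2: 0 / 0 / 0
  c1 r0c2: 0 / 0 / 0
  c2 r0c2: 28 / 7 / 4
  c3 r0c2: 34 / 1 / 6
  c4 r0c2: 64 / 6 / 5
  c5 r0c2: 64 / 0 / 0
RS (2×3 grid), PE[0][2]:
  c0 r0c2: 0 / 0 / 0
  c1 r0c2: 0 / 0 / 0
  c2 r0c2: 82 / 82 / 7
  c3 r0c2: 119 / 119 / 9
  c4 r0c2: 64 / 64 / 5
  c5 r0c2: 0 / 0 / 0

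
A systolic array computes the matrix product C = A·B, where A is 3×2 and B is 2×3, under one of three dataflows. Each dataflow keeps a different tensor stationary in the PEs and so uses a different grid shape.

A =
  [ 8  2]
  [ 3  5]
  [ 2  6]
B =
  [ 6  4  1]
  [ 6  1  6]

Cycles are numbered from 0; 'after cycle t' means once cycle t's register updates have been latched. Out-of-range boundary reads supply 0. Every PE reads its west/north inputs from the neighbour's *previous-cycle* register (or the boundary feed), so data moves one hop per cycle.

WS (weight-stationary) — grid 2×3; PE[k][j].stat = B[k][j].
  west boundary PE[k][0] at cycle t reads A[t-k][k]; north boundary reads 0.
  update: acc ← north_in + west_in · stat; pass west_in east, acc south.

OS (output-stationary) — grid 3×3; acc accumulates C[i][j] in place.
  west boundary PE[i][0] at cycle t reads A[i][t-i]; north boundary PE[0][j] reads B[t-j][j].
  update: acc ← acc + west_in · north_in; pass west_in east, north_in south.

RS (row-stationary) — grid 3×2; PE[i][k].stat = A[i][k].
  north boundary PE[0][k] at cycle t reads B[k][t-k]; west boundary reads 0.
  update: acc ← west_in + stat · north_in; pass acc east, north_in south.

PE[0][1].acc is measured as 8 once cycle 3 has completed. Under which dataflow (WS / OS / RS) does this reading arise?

dataflow = WS

WS [2×3] PE[0][1] across cycles:
  [0] (0,1) acc=0 (h:0 v:0)
  [1] (0,1) acc=32 (h:8 v:32)
  [2] (0,1) acc=12 (h:3 v:12)
  [3] (0,1) acc=8 (h:2 v:8)
OS [3×3] PE[0][1] across cycles:
  [0] (0,1) acc=0 (h:0 v:0)
  [1] (0,1) acc=32 (h:8 v:4)
  [2] (0,1) acc=34 (h:2 v:1)
  [3] (0,1) acc=34 (h:0 v:0)
RS [3×2] PE[0][1] across cycles:
  [0] (0,1) acc=0 (h:0 v:0)
  [1] (0,1) acc=60 (h:60 v:6)
  [2] (0,1) acc=34 (h:34 v:1)
  [3] (0,1) acc=20 (h:20 v:6)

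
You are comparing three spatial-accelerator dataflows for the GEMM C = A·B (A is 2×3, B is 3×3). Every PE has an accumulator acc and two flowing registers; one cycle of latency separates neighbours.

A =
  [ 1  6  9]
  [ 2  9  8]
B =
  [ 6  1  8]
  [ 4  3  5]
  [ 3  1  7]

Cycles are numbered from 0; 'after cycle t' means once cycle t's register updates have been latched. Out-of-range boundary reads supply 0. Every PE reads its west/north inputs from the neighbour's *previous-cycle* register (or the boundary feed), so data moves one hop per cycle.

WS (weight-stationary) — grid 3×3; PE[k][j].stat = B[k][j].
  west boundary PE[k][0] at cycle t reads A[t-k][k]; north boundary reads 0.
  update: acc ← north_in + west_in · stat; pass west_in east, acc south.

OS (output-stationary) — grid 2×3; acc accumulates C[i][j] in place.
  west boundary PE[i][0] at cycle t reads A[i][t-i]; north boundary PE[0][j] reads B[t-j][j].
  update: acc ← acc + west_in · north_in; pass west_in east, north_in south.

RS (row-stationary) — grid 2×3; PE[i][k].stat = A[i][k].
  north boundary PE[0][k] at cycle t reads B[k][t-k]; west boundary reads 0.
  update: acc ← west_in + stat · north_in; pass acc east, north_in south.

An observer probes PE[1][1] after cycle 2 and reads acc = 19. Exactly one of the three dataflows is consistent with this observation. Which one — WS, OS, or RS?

dataflow = WS

WS [3×3] PE[1][1] across cycles:
  0: (1,1).acc=0  regs=<0,0>
  1: (1,1).acc=0  regs=<0,0>
  2: (1,1).acc=19  regs=<6,19>
OS [2×3] PE[1][1] across cycles:
  0: (1,1).acc=0  regs=<0,0>
  1: (1,1).acc=0  regs=<0,0>
  2: (1,1).acc=2  regs=<2,1>
RS [2×3] PE[1][1] across cycles:
  0: (1,1).acc=0  regs=<0,0>
  1: (1,1).acc=0  regs=<0,0>
  2: (1,1).acc=48  regs=<48,4>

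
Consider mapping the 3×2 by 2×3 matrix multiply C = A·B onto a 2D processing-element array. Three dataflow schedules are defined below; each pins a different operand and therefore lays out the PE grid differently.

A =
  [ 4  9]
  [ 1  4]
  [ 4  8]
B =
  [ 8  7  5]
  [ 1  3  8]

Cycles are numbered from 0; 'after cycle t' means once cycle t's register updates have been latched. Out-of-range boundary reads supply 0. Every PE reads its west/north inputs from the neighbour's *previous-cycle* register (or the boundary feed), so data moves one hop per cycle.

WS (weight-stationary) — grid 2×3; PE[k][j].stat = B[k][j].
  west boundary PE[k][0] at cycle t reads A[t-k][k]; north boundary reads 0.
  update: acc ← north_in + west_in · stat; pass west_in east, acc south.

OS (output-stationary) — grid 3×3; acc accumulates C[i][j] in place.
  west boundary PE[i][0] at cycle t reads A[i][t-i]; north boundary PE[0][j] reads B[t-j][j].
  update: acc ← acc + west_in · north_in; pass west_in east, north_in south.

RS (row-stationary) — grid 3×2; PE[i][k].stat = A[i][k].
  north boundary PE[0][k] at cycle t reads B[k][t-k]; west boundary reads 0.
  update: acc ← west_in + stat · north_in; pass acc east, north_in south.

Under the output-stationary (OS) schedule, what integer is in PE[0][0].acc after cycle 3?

PE[0][0].acc = 41

OS 3×3: PE[0][0] cycle-by-cycle (with neighbour feeds):
  cycle 0: PE[0][0] → acc 32, east 4, south 8
  cycle 1: PE[0][0] → acc 41, east 9, south 1
  cycle 2: PE[0][0] → acc 41, east 0, south 0
  cycle 3: PE[0][0] → acc 41, east 0, south 0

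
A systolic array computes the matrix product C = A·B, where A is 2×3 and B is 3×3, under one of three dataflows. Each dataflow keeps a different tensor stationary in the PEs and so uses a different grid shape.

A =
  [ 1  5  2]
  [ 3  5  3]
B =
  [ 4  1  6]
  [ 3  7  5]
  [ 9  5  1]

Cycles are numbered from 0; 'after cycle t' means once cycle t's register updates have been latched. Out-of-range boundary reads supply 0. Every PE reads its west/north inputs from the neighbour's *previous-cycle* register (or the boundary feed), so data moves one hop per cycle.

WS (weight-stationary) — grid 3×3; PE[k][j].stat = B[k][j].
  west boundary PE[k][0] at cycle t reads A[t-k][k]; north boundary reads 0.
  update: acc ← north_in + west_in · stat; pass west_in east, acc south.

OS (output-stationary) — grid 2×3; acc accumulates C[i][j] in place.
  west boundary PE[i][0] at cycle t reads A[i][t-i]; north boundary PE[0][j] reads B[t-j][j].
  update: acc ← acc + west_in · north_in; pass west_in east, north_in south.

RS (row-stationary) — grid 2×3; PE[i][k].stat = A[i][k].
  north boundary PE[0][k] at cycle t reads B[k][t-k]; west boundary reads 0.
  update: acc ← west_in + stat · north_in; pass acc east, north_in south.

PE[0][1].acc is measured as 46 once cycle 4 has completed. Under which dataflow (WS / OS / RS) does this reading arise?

dataflow = OS

Under WS (3×3), PE[0][1]:
  after 0 — PE[0][1] acc=0, pass-E 0, pass-S 0
  after 1 — PE[0][1] acc=1, pass-E 1, pass-S 1
  after 2 — PE[0][1] acc=3, pass-E 3, pass-S 3
  after 3 — PE[0][1] acc=0, pass-E 0, pass-S 0
  after 4 — PE[0][1] acc=0, pass-E 0, pass-S 0
Under OS (2×3), PE[0][1]:
  after 0 — PE[0][1] acc=0, pass-E 0, pass-S 0
  after 1 — PE[0][1] acc=1, pass-E 1, pass-S 1
  after 2 — PE[0][1] acc=36, pass-E 5, pass-S 7
  after 3 — PE[0][1] acc=46, pass-E 2, pass-S 5
  after 4 — PE[0][1] acc=46, pass-E 0, pass-S 0
Under RS (2×3), PE[0][1]:
  after 0 — PE[0][1] acc=0, pass-E 0, pass-S 0
  after 1 — PE[0][1] acc=19, pass-E 19, pass-S 3
  after 2 — PE[0][1] acc=36, pass-E 36, pass-S 7
  after 3 — PE[0][1] acc=31, pass-E 31, pass-S 5
  after 4 — PE[0][1] acc=0, pass-E 0, pass-S 0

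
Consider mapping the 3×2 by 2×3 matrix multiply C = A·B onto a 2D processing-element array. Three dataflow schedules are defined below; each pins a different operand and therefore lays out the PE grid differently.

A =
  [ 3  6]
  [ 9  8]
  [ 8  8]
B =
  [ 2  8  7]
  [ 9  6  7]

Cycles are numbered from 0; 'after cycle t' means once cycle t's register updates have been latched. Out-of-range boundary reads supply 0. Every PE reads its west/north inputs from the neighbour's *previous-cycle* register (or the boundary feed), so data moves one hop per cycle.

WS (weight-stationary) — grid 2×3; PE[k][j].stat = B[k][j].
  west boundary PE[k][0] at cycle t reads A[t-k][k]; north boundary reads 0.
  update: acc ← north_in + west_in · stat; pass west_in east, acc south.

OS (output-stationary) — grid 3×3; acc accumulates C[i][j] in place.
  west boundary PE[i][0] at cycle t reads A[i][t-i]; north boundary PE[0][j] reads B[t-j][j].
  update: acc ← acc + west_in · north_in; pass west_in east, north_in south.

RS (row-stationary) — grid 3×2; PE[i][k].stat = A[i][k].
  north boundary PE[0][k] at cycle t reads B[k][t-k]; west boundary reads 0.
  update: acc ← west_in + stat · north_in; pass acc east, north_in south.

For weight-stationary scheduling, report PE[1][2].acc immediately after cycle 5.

WS on a 2×3 grid — tracing PE[1][2] and its feeders:
  @0  [0,2]  acc 0  |  →0  ↓0
  @0  [1,1]  acc 0  |  →0  ↓0
  @0  [1,2]  acc 0  |  →0  ↓0
  @1  [0,2]  acc 0  |  →0  ↓0
  @1  [1,1]  acc 0  |  →0  ↓0
  @1  [1,2]  acc 0  |  →0  ↓0
  @2  [0,2]  acc 21  |  →3  ↓21
  @2  [1,1]  acc 60  |  →6  ↓60
  @2  [1,2]  acc 0  |  →0  ↓0
  @3  [0,2]  acc 63  |  →9  ↓63
  @3  [1,1]  acc 120  |  →8  ↓120
  @3  [1,2]  acc 63  |  →6  ↓63
  @4  [0,2]  acc 56  |  →8  ↓56
  @4  [1,1]  acc 112  |  →8  ↓112
  @4  [1,2]  acc 119  |  →8  ↓119
  @5  [0,2]  acc 0  |  →0  ↓0
  @5  [1,1]  acc 0  |  →0  ↓0
  @5  [1,2]  acc 112  |  →8  ↓112

PE[1][2].acc = 112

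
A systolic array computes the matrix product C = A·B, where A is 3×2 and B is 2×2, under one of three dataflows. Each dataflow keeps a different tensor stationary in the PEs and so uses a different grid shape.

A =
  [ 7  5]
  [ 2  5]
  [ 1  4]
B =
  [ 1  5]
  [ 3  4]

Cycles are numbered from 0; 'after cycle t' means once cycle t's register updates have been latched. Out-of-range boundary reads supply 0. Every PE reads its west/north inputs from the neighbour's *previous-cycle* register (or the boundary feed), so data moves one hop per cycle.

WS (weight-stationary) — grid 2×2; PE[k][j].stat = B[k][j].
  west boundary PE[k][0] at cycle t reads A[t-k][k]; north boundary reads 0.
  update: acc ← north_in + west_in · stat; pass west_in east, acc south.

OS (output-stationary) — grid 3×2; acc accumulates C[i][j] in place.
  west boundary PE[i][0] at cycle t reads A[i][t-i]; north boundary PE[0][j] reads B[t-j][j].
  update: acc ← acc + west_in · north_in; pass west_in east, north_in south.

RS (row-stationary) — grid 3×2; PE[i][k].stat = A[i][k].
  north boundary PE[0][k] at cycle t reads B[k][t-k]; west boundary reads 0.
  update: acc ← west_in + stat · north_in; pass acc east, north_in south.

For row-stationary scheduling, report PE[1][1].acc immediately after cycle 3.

RS (3×2). Following PE[1][1] plus its west/north inputs:
  @0  [0,1]  acc 0  |  →0  ↓0
  @0  [1,0]  acc 0  |  →0  ↓0
  @0  [1,1]  acc 0  |  →0  ↓0
  @1  [0,1]  acc 22  |  →22  ↓3
  @1  [1,0]  acc 2  |  →2  ↓1
  @1  [1,1]  acc 0  |  →0  ↓0
  @2  [0,1]  acc 55  |  →55  ↓4
  @2  [1,0]  acc 10  |  →10  ↓5
  @2  [1,1]  acc 17  |  →17  ↓3
  @3  [0,1]  acc 0  |  →0  ↓0
  @3  [1,0]  acc 0  |  →0  ↓0
  @3  [1,1]  acc 30  |  →30  ↓4

PE[1][1].acc = 30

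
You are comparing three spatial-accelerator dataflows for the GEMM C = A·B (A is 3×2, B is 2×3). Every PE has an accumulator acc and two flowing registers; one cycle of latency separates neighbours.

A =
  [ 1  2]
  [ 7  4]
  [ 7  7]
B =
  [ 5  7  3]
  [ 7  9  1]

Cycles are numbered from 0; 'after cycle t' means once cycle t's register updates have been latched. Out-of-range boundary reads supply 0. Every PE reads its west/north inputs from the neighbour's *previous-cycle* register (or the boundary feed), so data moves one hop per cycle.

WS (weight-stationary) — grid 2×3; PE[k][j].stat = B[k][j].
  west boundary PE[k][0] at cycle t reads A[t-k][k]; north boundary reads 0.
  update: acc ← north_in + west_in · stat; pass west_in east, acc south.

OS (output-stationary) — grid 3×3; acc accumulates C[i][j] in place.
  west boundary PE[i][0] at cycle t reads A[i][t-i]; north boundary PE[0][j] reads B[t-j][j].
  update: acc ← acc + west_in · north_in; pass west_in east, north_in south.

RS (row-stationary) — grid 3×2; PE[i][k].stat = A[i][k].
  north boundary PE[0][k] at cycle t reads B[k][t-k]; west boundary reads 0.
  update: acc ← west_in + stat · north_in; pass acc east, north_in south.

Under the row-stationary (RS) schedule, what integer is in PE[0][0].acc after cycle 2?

RS on a 3×2 grid — tracing PE[0][0] and its feeders:
  t=0 PE[0][0]: acc=5 h=5 v=5
  t=1 PE[0][0]: acc=7 h=7 v=7
  t=2 PE[0][0]: acc=3 h=3 v=3

PE[0][0].acc = 3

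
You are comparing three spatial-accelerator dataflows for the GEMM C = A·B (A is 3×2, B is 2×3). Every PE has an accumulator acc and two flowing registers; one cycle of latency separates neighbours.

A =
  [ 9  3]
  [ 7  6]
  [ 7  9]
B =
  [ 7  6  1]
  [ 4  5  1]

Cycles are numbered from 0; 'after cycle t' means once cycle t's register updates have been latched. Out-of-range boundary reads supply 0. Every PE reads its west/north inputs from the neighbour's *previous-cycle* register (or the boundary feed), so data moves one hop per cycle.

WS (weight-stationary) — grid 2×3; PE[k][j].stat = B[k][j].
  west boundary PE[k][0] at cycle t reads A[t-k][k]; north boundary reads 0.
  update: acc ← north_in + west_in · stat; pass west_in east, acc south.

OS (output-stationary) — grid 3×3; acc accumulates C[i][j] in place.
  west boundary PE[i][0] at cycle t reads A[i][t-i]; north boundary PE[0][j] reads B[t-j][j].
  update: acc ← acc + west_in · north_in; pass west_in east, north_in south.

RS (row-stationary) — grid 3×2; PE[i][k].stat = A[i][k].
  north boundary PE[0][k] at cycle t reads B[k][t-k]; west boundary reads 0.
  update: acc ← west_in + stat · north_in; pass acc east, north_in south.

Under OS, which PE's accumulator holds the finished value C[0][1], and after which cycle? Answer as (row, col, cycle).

Under OS, C[0][1] lands at PE[0][1]:
  t=0 PE[0][1]: acc=0 h=0 v=0
  t=1 PE[0][1]: acc=54 h=9 v=6
  t=2 PE[0][1]: acc=69 h=3 v=5

(row, col, cycle) = (0, 1, 2)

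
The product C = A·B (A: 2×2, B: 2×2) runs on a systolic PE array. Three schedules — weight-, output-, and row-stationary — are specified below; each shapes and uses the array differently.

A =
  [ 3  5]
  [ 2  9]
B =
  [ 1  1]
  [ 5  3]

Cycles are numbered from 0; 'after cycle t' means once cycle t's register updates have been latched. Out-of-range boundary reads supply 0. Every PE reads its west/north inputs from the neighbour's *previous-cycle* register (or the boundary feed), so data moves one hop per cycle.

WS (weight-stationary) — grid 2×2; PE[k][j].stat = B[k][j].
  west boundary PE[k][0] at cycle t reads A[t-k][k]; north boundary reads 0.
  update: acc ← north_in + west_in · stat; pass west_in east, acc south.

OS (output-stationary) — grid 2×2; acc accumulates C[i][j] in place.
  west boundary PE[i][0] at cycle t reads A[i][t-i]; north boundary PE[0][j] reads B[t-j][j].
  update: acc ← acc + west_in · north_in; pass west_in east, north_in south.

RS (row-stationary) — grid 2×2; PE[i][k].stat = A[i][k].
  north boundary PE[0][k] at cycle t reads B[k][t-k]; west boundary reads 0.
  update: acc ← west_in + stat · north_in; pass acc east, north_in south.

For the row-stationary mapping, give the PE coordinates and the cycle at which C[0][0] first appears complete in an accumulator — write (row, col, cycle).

Under RS, C[0][0] lands at PE[0][1]:
  @0  [0,1]  acc 0  |  →0  ↓0
  @1  [0,1]  acc 28  |  →28  ↓5

(row, col, cycle) = (0, 1, 1)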